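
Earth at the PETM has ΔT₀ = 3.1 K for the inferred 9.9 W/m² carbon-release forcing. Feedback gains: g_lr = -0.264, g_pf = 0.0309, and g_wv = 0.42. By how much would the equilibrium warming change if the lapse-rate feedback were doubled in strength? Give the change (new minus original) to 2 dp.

-0.93 K

Original: g = 0.1869, ΔT = 3.1/(1−0.1869) = 3.8126 K.
With doubled lapse-rate: g' = -0.0771, ΔT' = 3.1/(1+0.0771) = 2.8781 K.
Change = 2.8781 − 3.8126 = -0.93 K.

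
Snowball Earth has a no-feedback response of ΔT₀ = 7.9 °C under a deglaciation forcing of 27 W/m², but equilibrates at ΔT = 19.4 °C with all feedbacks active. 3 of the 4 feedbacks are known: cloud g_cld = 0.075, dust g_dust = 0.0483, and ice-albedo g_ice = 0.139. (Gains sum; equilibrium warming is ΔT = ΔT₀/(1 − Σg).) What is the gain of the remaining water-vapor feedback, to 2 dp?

0.33

Amplification A = ΔT/ΔT₀ = 19.4/7.9 = 2.456.
Total gain g = 1 − 1/A = 1 − 1/2.456 = 0.5928.
Known gains sum to 0.075 + 0.0483 + 0.139 = 0.2623.
g_wv = 0.5928 − 0.2623 = 0.33.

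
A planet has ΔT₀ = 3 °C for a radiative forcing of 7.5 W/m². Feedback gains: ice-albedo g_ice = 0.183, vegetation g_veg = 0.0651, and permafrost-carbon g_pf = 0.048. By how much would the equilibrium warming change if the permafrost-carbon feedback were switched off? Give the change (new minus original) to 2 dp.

Original: g = 0.2961, ΔT = 3/(1−0.2961) = 4.2620 °C.
Without permafrost-carbon: g' = 0.2481, ΔT' = 3/(1−0.2481) = 3.9899 °C.
Change = 3.9899 − 4.2620 = -0.27 °C.

-0.27 °C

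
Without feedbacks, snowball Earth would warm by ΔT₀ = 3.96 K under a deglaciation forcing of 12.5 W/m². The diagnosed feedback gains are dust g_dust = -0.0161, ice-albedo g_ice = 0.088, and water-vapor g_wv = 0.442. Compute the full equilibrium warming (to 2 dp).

8.15 K

Total gain g = -0.0161 + 0.088 + 0.442 = 0.5139.
Amplification A = 1/(1 − 0.5139) = 2.057.
ΔT = 3.96 × 2.057 = 8.15 K.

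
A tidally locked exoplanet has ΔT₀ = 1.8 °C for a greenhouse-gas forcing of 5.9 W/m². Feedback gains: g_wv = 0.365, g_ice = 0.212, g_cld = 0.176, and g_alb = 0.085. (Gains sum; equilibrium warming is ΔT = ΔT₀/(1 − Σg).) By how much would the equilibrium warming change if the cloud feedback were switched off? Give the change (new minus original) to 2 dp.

-5.79 °C

Original: g = 0.838, ΔT = 1.8/(1−0.838) = 11.1111 °C.
Without cloud: g' = 0.662, ΔT' = 1.8/(1−0.662) = 5.3254 °C.
Change = 5.3254 − 11.1111 = -5.79 °C.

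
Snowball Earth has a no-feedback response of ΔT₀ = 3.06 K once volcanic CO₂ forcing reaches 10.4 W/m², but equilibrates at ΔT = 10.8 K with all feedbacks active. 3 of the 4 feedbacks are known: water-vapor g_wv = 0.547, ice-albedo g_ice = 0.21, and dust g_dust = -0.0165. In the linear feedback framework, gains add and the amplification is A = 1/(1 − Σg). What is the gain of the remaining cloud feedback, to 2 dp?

-0.02

Amplification A = ΔT/ΔT₀ = 10.8/3.06 = 3.529.
Total gain g = 1 − 1/A = 1 − 1/3.529 = 0.7166.
Known gains sum to 0.547 + 0.21 − 0.0165 = 0.7405.
g_cld = 0.7166 − 0.7405 = -0.02.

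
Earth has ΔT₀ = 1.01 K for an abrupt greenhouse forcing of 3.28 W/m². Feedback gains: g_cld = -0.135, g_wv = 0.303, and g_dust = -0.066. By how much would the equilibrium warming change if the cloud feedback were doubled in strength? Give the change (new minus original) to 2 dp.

Original: g = 0.102, ΔT = 1.01/(1−0.102) = 1.1247 K.
With doubled cloud: g' = -0.033, ΔT' = 1.01/(1+0.033) = 0.9777 K.
Change = 0.9777 − 1.1247 = -0.15 K.

-0.15 K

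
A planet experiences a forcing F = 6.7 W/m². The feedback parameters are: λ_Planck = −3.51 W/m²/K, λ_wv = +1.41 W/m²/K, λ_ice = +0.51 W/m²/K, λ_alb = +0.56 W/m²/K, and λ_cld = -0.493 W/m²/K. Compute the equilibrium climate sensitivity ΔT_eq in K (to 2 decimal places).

4.40 K

Net feedback parameter λ = (−3.51) + (+1.41) + (+0.51) + (+0.56) + (-0.493) = -1.523 W/m²/K.
ΔT = −F/λ = −6.7/(-1.523) = 4.40 K.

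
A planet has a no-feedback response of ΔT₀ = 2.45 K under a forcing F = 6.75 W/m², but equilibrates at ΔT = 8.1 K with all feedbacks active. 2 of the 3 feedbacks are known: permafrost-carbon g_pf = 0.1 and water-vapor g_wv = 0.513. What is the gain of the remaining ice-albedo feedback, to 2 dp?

0.08

Amplification A = ΔT/ΔT₀ = 8.1/2.45 = 3.306.
Total gain g = 1 − 1/A = 1 − 1/3.306 = 0.6975.
Known gains sum to 0.1 + 0.513 = 0.613.
g_ice = 0.6975 − 0.613 = 0.08.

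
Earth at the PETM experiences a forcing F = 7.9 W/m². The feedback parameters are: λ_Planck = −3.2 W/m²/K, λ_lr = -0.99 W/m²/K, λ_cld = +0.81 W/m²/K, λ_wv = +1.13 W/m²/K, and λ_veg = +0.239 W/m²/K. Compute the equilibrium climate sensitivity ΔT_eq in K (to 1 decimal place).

3.9 K

Net feedback parameter λ = (−3.2) + (-0.99) + (+0.81) + (+1.13) + (+0.239) = -2.011 W/m²/K.
ΔT = −F/λ = −7.9/(-2.011) = 3.9 K.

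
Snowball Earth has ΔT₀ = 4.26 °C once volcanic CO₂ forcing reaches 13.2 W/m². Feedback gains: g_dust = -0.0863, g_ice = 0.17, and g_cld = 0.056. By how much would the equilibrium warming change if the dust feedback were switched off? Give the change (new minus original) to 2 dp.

0.55 °C

Original: g = 0.1397, ΔT = 4.26/(1−0.1397) = 4.9518 °C.
Without dust: g' = 0.226, ΔT' = 4.26/(1−0.226) = 5.5039 °C.
Change = 5.5039 − 4.9518 = 0.55 °C.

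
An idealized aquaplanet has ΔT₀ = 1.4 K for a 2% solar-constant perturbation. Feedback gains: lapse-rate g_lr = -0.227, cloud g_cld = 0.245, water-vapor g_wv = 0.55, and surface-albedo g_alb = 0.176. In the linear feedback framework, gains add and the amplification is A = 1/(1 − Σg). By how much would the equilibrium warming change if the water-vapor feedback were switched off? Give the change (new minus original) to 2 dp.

-3.73 K

Original: g = 0.744, ΔT = 1.4/(1−0.744) = 5.4687 K.
Without water-vapor: g' = 0.194, ΔT' = 1.4/(1−0.194) = 1.7370 K.
Change = 1.7370 − 5.4687 = -3.73 K.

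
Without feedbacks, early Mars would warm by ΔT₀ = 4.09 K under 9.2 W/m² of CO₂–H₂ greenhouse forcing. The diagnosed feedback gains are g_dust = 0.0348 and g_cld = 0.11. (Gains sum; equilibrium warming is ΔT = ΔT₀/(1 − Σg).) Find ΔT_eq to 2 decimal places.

Total gain g = 0.0348 + 0.11 = 0.1448.
Amplification A = 1/(1 − 0.1448) = 1.169.
ΔT = 4.09 × 1.169 = 4.78 K.

4.78 K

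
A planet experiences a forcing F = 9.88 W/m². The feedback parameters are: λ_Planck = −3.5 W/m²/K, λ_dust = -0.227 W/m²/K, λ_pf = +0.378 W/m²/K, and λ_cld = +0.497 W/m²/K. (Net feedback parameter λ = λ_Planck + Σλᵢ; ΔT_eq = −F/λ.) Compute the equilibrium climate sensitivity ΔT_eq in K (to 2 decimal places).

3.46 K

Net feedback parameter λ = (−3.5) + (-0.227) + (+0.378) + (+0.497) = -2.852 W/m²/K.
ΔT = −F/λ = −9.88/(-2.852) = 3.46 K.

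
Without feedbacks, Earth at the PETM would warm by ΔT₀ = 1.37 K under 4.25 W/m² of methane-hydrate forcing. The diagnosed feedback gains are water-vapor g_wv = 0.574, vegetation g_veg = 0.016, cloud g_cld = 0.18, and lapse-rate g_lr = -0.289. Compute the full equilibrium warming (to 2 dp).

2.64 K

Total gain g = 0.574 + 0.016 + 0.18 − 0.289 = 0.481.
Amplification A = 1/(1 − 0.481) = 1.927.
ΔT = 1.37 × 1.927 = 2.64 K.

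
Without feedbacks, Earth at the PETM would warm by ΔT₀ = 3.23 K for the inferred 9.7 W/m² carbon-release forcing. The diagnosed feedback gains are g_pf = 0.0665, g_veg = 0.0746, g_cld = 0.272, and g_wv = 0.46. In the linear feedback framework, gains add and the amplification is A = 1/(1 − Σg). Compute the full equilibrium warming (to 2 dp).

25.45 K

Total gain g = 0.0665 + 0.0746 + 0.272 + 0.46 = 0.8731.
Amplification A = 1/(1 − 0.8731) = 7.88.
ΔT = 3.23 × 7.88 = 25.45 K.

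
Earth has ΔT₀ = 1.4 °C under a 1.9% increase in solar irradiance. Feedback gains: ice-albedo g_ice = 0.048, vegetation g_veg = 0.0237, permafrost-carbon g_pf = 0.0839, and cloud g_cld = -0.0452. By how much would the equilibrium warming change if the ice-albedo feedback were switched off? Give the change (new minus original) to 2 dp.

-0.08 °C

Original: g = 0.1104, ΔT = 1.4/(1−0.1104) = 1.5737 °C.
Without ice-albedo: g' = 0.0624, ΔT' = 1.4/(1−0.0624) = 1.4932 °C.
Change = 1.4932 − 1.5737 = -0.08 °C.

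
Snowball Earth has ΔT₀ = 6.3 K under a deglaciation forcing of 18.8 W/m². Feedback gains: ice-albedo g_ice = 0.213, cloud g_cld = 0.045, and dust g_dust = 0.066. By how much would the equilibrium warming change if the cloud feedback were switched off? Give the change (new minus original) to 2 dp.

-0.58 K

Original: g = 0.324, ΔT = 6.3/(1−0.324) = 9.3195 K.
Without cloud: g' = 0.279, ΔT' = 6.3/(1−0.279) = 8.7379 K.
Change = 8.7379 − 9.3195 = -0.58 K.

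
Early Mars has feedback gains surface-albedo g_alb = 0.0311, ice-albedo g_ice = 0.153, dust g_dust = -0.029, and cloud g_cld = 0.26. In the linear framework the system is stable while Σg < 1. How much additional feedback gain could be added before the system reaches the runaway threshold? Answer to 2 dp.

0.58

Current total gain = 0.0311 + 0.153 − 0.029 + 0.26 = 0.4151.
Margin to runaway = 1 − 0.4151 = 0.58.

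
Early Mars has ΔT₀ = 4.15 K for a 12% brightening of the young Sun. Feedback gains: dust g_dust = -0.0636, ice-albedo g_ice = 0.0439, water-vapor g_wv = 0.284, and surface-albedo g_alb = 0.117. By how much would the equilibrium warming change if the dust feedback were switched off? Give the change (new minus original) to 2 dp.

Original: g = 0.3813, ΔT = 4.15/(1−0.3813) = 6.7076 K.
Without dust: g' = 0.4449, ΔT' = 4.15/(1−0.4449) = 7.4761 K.
Change = 7.4761 − 6.7076 = 0.77 K.

0.77 K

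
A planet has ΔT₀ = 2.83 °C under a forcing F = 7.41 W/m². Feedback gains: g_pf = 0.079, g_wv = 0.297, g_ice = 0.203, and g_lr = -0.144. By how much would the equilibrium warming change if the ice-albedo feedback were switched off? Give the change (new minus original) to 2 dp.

Original: g = 0.435, ΔT = 2.83/(1−0.435) = 5.0088 °C.
Without ice-albedo: g' = 0.232, ΔT' = 2.83/(1−0.232) = 3.6849 °C.
Change = 3.6849 − 5.0088 = -1.32 °C.

-1.32 °C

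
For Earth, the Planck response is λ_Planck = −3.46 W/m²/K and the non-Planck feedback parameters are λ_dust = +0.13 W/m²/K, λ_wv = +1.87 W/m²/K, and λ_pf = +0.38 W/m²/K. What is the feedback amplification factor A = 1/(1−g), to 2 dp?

3.20

Convert to gains: g_dust = 0.13/3.46 = 0.03757; g_wv = 1.87/3.46 = 0.5405; g_pf = 0.38/3.46 = 0.1098.
Total gain g = 0.68787.
A = 1/(1 − 0.68787) = 3.20.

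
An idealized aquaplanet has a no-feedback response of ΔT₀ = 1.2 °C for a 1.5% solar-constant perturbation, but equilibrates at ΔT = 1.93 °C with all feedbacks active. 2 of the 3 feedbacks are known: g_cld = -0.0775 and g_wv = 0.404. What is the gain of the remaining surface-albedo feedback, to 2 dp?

0.05

Amplification A = ΔT/ΔT₀ = 1.93/1.2 = 1.608.
Total gain g = 1 − 1/A = 1 − 1/1.608 = 0.3781.
Known gains sum to -0.0775 + 0.404 = 0.3265.
g_alb = 0.3781 − 0.3265 = 0.05.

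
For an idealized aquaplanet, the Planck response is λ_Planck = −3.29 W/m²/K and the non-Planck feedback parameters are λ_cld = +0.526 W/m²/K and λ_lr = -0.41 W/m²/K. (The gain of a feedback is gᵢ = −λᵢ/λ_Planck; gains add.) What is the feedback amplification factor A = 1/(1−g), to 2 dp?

Convert to gains: g_cld = 0.526/3.29 = 0.1599; g_lr = -0.41/3.29 = -0.1246.
Total gain g = 0.0353.
A = 1/(1 − 0.0353) = 1.04.

1.04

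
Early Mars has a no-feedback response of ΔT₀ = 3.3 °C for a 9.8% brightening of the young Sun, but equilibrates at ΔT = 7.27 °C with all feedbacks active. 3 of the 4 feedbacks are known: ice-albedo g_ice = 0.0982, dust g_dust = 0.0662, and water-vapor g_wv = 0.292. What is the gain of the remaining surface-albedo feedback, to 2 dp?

0.09

Amplification A = ΔT/ΔT₀ = 7.27/3.3 = 2.203.
Total gain g = 1 − 1/A = 1 − 1/2.203 = 0.5461.
Known gains sum to 0.0982 + 0.0662 + 0.292 = 0.4564.
g_alb = 0.5461 − 0.4564 = 0.09.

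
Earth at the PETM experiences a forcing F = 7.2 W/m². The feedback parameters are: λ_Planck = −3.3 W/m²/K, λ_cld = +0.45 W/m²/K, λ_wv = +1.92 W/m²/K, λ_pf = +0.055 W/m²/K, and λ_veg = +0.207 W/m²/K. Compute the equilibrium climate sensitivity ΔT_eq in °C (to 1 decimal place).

Net feedback parameter λ = (−3.3) + (+0.45) + (+1.92) + (+0.055) + (+0.207) = -0.668 W/m²/K.
ΔT = −F/λ = −7.2/(-0.668) = 10.8 °C.

10.8 °C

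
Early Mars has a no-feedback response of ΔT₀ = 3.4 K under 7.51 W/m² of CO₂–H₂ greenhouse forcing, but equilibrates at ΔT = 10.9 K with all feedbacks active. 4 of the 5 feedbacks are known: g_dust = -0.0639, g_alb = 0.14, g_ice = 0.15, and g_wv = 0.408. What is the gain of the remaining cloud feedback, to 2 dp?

Amplification A = ΔT/ΔT₀ = 10.9/3.4 = 3.206.
Total gain g = 1 − 1/A = 1 − 1/3.206 = 0.6881.
Known gains sum to -0.0639 + 0.14 + 0.15 + 0.408 = 0.6341.
g_cld = 0.6881 − 0.6341 = 0.05.

0.05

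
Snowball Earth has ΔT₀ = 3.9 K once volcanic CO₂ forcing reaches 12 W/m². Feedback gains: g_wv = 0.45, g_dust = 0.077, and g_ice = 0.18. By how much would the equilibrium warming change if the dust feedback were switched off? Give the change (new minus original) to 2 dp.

-2.77 K

Original: g = 0.707, ΔT = 3.9/(1−0.707) = 13.3106 K.
Without dust: g' = 0.63, ΔT' = 3.9/(1−0.63) = 10.5405 K.
Change = 10.5405 − 13.3106 = -2.77 K.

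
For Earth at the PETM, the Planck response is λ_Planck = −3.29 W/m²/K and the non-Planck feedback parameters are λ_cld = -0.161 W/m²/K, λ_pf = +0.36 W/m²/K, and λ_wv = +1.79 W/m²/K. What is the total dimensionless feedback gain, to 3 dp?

Convert to gains: g_cld = -0.161/3.29 = -0.04894; g_pf = 0.36/3.29 = 0.1094; g_wv = 1.79/3.29 = 0.5441.
Total gain g = 0.60456.

0.605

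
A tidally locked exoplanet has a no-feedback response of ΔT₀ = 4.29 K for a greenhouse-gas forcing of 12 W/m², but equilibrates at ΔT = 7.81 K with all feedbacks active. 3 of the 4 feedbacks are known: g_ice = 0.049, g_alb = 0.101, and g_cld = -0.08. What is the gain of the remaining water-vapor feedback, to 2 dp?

Amplification A = ΔT/ΔT₀ = 7.81/4.29 = 1.821.
Total gain g = 1 − 1/A = 1 − 1/1.821 = 0.4509.
Known gains sum to 0.049 + 0.101 − 0.08 = 0.07.
g_wv = 0.4509 − 0.07 = 0.38.

0.38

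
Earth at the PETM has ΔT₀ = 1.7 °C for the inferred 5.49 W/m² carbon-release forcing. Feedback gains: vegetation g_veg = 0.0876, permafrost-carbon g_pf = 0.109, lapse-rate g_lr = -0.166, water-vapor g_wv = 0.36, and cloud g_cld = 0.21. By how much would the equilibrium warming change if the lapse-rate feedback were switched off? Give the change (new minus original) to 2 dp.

3.03 °C

Original: g = 0.6006, ΔT = 1.7/(1−0.6006) = 4.2564 °C.
Without lapse-rate: g' = 0.7666, ΔT' = 1.7/(1−0.7666) = 7.2836 °C.
Change = 7.2836 − 4.2564 = 3.03 °C.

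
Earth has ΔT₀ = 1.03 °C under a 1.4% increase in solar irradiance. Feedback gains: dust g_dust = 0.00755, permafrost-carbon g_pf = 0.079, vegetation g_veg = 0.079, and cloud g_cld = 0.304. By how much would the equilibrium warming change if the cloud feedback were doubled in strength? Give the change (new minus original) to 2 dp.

Original: g = 0.46955, ΔT = 1.03/(1−0.46955) = 1.9417 °C.
With doubled cloud: g' = 0.77355, ΔT' = 1.03/(1−0.77355) = 4.5485 °C.
Change = 4.5485 − 1.9417 = 2.61 °C.

2.61 °C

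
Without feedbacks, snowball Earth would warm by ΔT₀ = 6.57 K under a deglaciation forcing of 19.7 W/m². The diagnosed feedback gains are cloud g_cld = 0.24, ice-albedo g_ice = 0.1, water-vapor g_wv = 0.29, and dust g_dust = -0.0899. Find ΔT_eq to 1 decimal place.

14.3 K

Total gain g = 0.24 + 0.1 + 0.29 − 0.0899 = 0.5401.
Amplification A = 1/(1 − 0.5401) = 2.174.
ΔT = 6.57 × 2.174 = 14.3 K.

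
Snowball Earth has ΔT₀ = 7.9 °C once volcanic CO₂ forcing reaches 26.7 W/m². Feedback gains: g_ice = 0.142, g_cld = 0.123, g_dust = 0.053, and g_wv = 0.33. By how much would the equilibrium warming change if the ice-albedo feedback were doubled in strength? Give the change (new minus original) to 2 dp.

Original: g = 0.648, ΔT = 7.9/(1−0.648) = 22.4432 °C.
With doubled ice-albedo: g' = 0.79, ΔT' = 7.9/(1−0.79) = 37.6190 °C.
Change = 37.6190 − 22.4432 = 15.18 °C.

15.18 °C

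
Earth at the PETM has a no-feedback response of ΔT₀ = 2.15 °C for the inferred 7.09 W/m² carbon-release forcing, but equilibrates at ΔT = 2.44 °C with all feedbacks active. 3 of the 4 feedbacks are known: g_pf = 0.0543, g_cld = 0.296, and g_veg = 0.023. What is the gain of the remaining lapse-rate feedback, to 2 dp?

-0.25

Amplification A = ΔT/ΔT₀ = 2.44/2.15 = 1.135.
Total gain g = 1 − 1/A = 1 − 1/1.135 = 0.1189.
Known gains sum to 0.0543 + 0.296 + 0.023 = 0.3733.
g_lr = 0.1189 − 0.3733 = -0.25.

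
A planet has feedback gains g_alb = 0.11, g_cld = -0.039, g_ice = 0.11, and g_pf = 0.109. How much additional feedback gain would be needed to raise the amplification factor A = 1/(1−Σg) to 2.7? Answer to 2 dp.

Current total gain = 0.29.
Target gain for A = 2.7: g* = 1 − 1/2.7 = 0.6296.
Additional gain needed = 0.6296 − 0.29 = 0.34.

0.34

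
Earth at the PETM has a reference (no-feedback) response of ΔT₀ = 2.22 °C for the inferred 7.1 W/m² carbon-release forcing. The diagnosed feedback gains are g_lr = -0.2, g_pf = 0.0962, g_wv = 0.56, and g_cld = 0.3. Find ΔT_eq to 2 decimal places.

9.11 °C

Total gain g = -0.2 + 0.0962 + 0.56 + 0.3 = 0.7562.
Amplification A = 1/(1 − 0.7562) = 4.102.
ΔT = 2.22 × 4.102 = 9.11 °C.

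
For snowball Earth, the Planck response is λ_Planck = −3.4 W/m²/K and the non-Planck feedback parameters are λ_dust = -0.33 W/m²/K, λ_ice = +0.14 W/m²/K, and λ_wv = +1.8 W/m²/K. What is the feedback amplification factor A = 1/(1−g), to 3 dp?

Convert to gains: g_dust = -0.33/3.4 = -0.09706; g_ice = 0.14/3.4 = 0.04118; g_wv = 1.8/3.4 = 0.5294.
Total gain g = 0.47352.
A = 1/(1 − 0.47352) = 1.899.

1.899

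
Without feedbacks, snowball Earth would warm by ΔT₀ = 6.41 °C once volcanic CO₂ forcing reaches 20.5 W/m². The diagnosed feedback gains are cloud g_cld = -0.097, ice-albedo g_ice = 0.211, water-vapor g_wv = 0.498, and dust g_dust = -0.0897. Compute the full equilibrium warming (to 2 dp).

13.42 °C

Total gain g = -0.097 + 0.211 + 0.498 − 0.0897 = 0.5223.
Amplification A = 1/(1 − 0.5223) = 2.093.
ΔT = 6.41 × 2.093 = 13.42 °C.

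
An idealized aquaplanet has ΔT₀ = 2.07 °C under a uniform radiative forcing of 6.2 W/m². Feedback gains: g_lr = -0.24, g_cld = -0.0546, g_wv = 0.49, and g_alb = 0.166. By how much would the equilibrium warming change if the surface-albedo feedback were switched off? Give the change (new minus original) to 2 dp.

-0.67 °C

Original: g = 0.3614, ΔT = 2.07/(1−0.3614) = 3.2415 °C.
Without surface-albedo: g' = 0.1954, ΔT' = 2.07/(1−0.1954) = 2.5727 °C.
Change = 2.5727 − 3.2415 = -0.67 °C.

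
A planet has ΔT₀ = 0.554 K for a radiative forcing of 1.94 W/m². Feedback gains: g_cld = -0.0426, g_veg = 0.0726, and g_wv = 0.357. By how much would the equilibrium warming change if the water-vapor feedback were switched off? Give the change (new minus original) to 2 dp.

-0.33 K

Original: g = 0.387, ΔT = 0.554/(1−0.387) = 0.9038 K.
Without water-vapor: g' = 0.03, ΔT' = 0.554/(1−0.03) = 0.5711 K.
Change = 0.5711 − 0.9038 = -0.33 K.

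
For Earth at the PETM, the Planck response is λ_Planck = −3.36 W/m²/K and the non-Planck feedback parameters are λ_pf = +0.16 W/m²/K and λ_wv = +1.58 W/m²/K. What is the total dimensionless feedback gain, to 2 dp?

Convert to gains: g_pf = 0.16/3.36 = 0.04762; g_wv = 1.58/3.36 = 0.4702.
Total gain g = 0.51782.

0.52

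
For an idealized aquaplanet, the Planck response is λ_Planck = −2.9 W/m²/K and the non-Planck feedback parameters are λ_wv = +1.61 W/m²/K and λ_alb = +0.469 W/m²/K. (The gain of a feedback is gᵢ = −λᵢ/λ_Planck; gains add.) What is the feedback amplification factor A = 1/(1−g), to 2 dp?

3.53

Convert to gains: g_wv = 1.61/2.9 = 0.5552; g_alb = 0.469/2.9 = 0.1617.
Total gain g = 0.7169.
A = 1/(1 − 0.7169) = 3.53.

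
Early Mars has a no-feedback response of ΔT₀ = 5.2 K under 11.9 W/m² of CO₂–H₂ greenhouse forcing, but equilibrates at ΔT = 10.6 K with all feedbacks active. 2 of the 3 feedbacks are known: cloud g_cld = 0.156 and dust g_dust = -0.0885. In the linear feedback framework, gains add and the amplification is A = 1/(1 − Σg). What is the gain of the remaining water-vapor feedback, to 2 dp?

Amplification A = ΔT/ΔT₀ = 10.6/5.2 = 2.038.
Total gain g = 1 − 1/A = 1 − 1/2.038 = 0.5093.
Known gains sum to 0.156 − 0.0885 = 0.0675.
g_wv = 0.5093 − 0.0675 = 0.44.

0.44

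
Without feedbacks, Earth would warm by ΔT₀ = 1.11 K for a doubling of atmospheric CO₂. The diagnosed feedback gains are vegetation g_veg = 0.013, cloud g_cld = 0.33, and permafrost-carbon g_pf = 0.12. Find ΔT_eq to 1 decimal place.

Total gain g = 0.013 + 0.33 + 0.12 = 0.463.
Amplification A = 1/(1 − 0.463) = 1.862.
ΔT = 1.11 × 1.862 = 2.1 K.

2.1 K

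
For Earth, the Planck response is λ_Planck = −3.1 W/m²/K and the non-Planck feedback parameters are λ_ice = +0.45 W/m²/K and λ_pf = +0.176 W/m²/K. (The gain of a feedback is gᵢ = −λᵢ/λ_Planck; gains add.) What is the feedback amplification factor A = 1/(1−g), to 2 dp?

Convert to gains: g_ice = 0.45/3.1 = 0.1452; g_pf = 0.176/3.1 = 0.05677.
Total gain g = 0.20197.
A = 1/(1 − 0.20197) = 1.25.

1.25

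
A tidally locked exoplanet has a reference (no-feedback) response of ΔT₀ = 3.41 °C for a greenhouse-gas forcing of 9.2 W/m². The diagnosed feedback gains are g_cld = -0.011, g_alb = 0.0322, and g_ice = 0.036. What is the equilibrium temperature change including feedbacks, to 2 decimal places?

3.62 °C

Total gain g = -0.011 + 0.0322 + 0.036 = 0.0572.
Amplification A = 1/(1 − 0.0572) = 1.061.
ΔT = 3.41 × 1.061 = 3.62 °C.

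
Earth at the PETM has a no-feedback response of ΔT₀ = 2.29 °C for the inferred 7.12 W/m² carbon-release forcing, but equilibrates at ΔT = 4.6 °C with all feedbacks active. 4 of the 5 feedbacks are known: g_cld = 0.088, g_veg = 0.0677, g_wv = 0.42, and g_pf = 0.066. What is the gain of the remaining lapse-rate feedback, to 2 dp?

-0.14

Amplification A = ΔT/ΔT₀ = 4.6/2.29 = 2.009.
Total gain g = 1 − 1/A = 1 − 1/2.009 = 0.5022.
Known gains sum to 0.088 + 0.0677 + 0.42 + 0.066 = 0.6417.
g_lr = 0.5022 − 0.6417 = -0.14.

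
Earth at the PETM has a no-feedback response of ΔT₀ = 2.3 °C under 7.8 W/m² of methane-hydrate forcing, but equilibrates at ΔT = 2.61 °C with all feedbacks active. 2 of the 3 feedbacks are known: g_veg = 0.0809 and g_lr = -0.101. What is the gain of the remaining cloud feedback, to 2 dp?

Amplification A = ΔT/ΔT₀ = 2.61/2.3 = 1.135.
Total gain g = 1 − 1/A = 1 − 1/1.135 = 0.1189.
Known gains sum to 0.0809 − 0.101 = -0.0201.
g_cld = 0.1189 + 0.0201 = 0.14.

0.14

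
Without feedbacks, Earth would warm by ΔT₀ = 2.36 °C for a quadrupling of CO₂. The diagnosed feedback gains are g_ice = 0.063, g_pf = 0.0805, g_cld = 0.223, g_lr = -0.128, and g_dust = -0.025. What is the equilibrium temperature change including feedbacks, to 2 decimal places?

Total gain g = 0.063 + 0.0805 + 0.223 − 0.128 − 0.025 = 0.2135.
Amplification A = 1/(1 − 0.2135) = 1.271.
ΔT = 2.36 × 1.271 = 3.00 °C.

3.00 °C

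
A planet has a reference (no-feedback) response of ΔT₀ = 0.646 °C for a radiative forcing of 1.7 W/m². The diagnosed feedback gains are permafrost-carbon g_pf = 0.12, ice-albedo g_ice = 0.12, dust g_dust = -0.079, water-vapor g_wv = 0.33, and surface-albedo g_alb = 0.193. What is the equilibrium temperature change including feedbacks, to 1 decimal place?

2.0 °C

Total gain g = 0.12 + 0.12 − 0.079 + 0.33 + 0.193 = 0.684.
Amplification A = 1/(1 − 0.684) = 3.165.
ΔT = 0.646 × 3.165 = 2.0 °C.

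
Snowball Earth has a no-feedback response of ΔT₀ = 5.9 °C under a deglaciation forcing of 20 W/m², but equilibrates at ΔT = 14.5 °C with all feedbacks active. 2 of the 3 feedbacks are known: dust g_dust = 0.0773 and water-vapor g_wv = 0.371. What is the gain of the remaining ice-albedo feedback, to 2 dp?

Amplification A = ΔT/ΔT₀ = 14.5/5.9 = 2.458.
Total gain g = 1 − 1/A = 1 − 1/2.458 = 0.5932.
Known gains sum to 0.0773 + 0.371 = 0.4483.
g_ice = 0.5932 − 0.4483 = 0.14.

0.14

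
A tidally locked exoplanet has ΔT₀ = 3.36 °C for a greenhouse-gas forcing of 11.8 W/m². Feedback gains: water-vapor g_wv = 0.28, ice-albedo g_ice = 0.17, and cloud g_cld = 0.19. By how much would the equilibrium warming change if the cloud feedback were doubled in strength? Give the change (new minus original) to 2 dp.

10.43 °C

Original: g = 0.64, ΔT = 3.36/(1−0.64) = 9.3333 °C.
With doubled cloud: g' = 0.83, ΔT' = 3.36/(1−0.83) = 19.7647 °C.
Change = 19.7647 − 9.3333 = 10.43 °C.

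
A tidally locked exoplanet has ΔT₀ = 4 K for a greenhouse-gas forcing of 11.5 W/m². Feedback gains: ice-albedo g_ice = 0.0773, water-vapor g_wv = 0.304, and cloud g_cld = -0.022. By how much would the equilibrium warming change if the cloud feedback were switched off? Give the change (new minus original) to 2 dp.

Original: g = 0.3593, ΔT = 4/(1−0.3593) = 6.2432 K.
Without cloud: g' = 0.3813, ΔT' = 4/(1−0.3813) = 6.4652 K.
Change = 6.4652 − 6.2432 = 0.22 K.

0.22 K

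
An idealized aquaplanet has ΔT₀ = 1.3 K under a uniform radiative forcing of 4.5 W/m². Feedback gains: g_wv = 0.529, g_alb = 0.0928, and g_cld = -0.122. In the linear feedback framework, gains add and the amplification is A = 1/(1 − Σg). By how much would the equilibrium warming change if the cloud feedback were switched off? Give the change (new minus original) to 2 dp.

Original: g = 0.4998, ΔT = 1.3/(1−0.4998) = 2.5990 K.
Without cloud: g' = 0.6218, ΔT' = 1.3/(1−0.6218) = 3.4373 K.
Change = 3.4373 − 2.5990 = 0.84 K.

0.84 K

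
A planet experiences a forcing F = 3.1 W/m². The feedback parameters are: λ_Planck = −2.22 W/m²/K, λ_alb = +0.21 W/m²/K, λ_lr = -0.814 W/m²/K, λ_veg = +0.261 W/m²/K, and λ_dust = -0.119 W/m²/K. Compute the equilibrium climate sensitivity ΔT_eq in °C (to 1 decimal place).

Net feedback parameter λ = (−2.22) + (+0.21) + (-0.814) + (+0.261) + (-0.119) = -2.682 W/m²/K.
ΔT = −F/λ = −3.1/(-2.682) = 1.2 °C.

1.2 °C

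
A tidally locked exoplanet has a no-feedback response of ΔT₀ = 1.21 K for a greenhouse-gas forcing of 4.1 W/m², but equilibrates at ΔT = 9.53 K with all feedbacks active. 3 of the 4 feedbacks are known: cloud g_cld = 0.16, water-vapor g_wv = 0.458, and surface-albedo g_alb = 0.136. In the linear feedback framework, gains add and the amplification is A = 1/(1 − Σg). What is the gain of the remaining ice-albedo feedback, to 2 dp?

Amplification A = ΔT/ΔT₀ = 9.53/1.21 = 7.876.
Total gain g = 1 − 1/A = 1 − 1/7.876 = 0.873.
Known gains sum to 0.16 + 0.458 + 0.136 = 0.754.
g_ice = 0.873 − 0.754 = 0.12.

0.12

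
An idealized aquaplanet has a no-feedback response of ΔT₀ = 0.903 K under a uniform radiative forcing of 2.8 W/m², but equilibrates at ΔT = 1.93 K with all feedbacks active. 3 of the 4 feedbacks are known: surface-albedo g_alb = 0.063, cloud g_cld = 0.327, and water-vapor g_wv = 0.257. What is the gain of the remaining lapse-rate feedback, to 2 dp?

-0.11

Amplification A = ΔT/ΔT₀ = 1.93/0.903 = 2.137.
Total gain g = 1 − 1/A = 1 − 1/2.137 = 0.5321.
Known gains sum to 0.063 + 0.327 + 0.257 = 0.647.
g_lr = 0.5321 − 0.647 = -0.11.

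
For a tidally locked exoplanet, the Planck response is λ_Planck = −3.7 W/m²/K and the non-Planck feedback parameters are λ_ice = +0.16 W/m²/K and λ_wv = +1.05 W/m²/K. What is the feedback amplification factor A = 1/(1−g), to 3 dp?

1.486

Convert to gains: g_ice = 0.16/3.7 = 0.04324; g_wv = 1.05/3.7 = 0.2838.
Total gain g = 0.32704.
A = 1/(1 − 0.32704) = 1.486.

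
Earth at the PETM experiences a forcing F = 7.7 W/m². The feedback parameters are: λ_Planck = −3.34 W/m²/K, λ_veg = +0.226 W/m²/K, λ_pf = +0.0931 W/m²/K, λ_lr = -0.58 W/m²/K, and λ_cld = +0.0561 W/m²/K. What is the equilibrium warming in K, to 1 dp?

Net feedback parameter λ = (−3.34) + (+0.226) + (+0.0931) + (-0.58) + (+0.0561) = -3.5448 W/m²/K.
ΔT = −F/λ = −7.7/(-3.5448) = 2.2 K.

2.2 K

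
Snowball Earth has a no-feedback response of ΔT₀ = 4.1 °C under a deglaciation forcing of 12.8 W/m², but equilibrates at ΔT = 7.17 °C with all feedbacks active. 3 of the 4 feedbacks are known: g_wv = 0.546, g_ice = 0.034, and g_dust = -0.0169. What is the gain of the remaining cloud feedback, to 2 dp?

Amplification A = ΔT/ΔT₀ = 7.17/4.1 = 1.749.
Total gain g = 1 − 1/A = 1 − 1/1.749 = 0.4282.
Known gains sum to 0.546 + 0.034 − 0.0169 = 0.5631.
g_cld = 0.4282 − 0.5631 = -0.13.

-0.13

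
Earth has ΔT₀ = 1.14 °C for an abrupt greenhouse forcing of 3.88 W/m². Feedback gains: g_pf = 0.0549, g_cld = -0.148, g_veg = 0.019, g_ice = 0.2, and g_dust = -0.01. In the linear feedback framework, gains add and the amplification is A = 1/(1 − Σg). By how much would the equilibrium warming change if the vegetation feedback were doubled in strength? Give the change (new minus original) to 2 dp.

0.03 °C

Original: g = 0.1159, ΔT = 1.14/(1−0.1159) = 1.2894 °C.
With doubled vegetation: g' = 0.1349, ΔT' = 1.14/(1−0.1349) = 1.3178 °C.
Change = 1.3178 − 1.2894 = 0.03 °C.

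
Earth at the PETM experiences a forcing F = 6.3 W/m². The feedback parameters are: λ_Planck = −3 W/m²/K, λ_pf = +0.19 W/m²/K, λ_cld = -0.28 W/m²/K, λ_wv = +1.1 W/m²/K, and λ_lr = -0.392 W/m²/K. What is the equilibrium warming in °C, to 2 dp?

2.64 °C

Net feedback parameter λ = (−3) + (+0.19) + (-0.28) + (+1.1) + (-0.392) = -2.382 W/m²/K.
ΔT = −F/λ = −6.3/(-2.382) = 2.64 °C.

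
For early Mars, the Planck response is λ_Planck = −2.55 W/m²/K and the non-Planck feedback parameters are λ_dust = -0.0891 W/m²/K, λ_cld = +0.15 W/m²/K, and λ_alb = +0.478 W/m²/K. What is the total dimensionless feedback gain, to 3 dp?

Convert to gains: g_dust = -0.0891/2.55 = -0.03494; g_cld = 0.15/2.55 = 0.05882; g_alb = 0.478/2.55 = 0.1875.
Total gain g = 0.21138.

0.211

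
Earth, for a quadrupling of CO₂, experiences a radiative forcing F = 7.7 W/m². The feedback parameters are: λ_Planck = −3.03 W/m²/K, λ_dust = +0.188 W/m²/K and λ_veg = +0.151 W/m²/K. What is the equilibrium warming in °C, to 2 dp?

Net feedback parameter λ = (−3.03) + (+0.188) + (+0.151) = -2.691 W/m²/K.
ΔT = −F/λ = −7.7/(-2.691) = 2.86 °C.

2.86 °C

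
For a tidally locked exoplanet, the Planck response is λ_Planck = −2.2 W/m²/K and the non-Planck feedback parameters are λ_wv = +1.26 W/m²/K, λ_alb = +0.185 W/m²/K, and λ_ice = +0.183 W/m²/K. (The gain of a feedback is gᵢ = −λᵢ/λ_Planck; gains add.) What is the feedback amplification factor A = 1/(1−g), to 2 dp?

Convert to gains: g_wv = 1.26/2.2 = 0.5727; g_alb = 0.185/2.2 = 0.08409; g_ice = 0.183/2.2 = 0.08318.
Total gain g = 0.73997.
A = 1/(1 − 0.73997) = 3.85.

3.85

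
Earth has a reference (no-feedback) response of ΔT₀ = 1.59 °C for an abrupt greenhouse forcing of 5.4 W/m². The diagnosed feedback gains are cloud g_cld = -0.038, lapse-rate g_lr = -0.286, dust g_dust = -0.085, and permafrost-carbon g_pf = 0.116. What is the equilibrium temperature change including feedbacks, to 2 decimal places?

Total gain g = -0.038 − 0.286 − 0.085 + 0.116 = -0.293.
Amplification A = 1/(1 + 0.293) = 0.7734.
ΔT = 1.59 × 0.7734 = 1.23 °C.

1.23 °C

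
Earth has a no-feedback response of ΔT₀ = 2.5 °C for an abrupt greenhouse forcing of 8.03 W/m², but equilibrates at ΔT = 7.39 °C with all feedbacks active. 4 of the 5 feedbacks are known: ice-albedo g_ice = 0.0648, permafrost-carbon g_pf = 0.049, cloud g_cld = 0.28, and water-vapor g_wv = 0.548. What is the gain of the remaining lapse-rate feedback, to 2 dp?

-0.28

Amplification A = ΔT/ΔT₀ = 7.39/2.5 = 2.956.
Total gain g = 1 − 1/A = 1 − 1/2.956 = 0.6617.
Known gains sum to 0.0648 + 0.049 + 0.28 + 0.548 = 0.9418.
g_lr = 0.6617 − 0.9418 = -0.28.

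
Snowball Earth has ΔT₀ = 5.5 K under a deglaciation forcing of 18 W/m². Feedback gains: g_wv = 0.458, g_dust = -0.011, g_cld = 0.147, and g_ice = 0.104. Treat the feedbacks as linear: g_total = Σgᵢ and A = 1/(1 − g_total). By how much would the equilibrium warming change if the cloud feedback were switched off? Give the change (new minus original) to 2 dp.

-5.96 K

Original: g = 0.698, ΔT = 5.5/(1−0.698) = 18.2119 K.
Without cloud: g' = 0.551, ΔT' = 5.5/(1−0.551) = 12.2494 K.
Change = 12.2494 − 18.2119 = -5.96 K.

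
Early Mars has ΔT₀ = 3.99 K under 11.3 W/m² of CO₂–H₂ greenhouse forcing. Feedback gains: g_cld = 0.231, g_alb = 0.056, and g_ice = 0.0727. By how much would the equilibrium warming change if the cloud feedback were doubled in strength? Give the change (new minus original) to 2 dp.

3.52 K

Original: g = 0.3597, ΔT = 3.99/(1−0.3597) = 6.2315 K.
With doubled cloud: g' = 0.5907, ΔT' = 3.99/(1−0.5907) = 9.7484 K.
Change = 9.7484 − 6.2315 = 3.52 K.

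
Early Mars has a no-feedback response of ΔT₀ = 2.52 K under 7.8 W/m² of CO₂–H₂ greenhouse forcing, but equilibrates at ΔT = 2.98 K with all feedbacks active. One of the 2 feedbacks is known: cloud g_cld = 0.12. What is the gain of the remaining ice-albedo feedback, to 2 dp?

0.03

Amplification A = ΔT/ΔT₀ = 2.98/2.52 = 1.183.
Total gain g = 1 − 1/A = 1 − 1/1.183 = 0.1547.
The known gain is 0.12.
g_ice = 0.1547 − 0.12 = 0.03.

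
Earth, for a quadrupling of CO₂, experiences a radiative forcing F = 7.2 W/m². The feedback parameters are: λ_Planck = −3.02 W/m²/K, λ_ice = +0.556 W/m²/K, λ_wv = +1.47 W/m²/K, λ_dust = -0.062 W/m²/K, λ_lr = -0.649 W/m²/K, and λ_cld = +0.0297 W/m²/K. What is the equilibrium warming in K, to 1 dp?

4.3 K

Net feedback parameter λ = (−3.02) + (+0.556) + (+1.47) + (-0.062) + (-0.649) + (+0.0297) = -1.6753 W/m²/K.
ΔT = −F/λ = −7.2/(-1.6753) = 4.3 K.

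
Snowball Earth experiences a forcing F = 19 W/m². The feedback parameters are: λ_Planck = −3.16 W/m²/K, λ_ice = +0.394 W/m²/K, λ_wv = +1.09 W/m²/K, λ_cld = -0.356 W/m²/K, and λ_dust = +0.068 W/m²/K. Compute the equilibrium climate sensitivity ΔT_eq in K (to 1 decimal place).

Net feedback parameter λ = (−3.16) + (+0.394) + (+1.09) + (-0.356) + (+0.068) = -1.964 W/m²/K.
ΔT = −F/λ = −19/(-1.964) = 9.7 K.

9.7 K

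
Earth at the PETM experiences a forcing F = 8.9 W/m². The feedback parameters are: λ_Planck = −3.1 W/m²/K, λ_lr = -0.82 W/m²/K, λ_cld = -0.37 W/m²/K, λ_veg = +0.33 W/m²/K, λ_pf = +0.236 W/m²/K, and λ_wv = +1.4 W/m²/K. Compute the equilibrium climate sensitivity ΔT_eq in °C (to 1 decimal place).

3.8 °C

Net feedback parameter λ = (−3.1) + (-0.82) + (-0.37) + (+0.33) + (+0.236) + (+1.4) = -2.324 W/m²/K.
ΔT = −F/λ = −8.9/(-2.324) = 3.8 °C.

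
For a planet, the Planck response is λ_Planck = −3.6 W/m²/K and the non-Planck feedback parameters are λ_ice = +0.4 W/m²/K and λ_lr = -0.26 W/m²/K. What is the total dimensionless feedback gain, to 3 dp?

Convert to gains: g_ice = 0.4/3.6 = 0.1111; g_lr = -0.26/3.6 = -0.07222.
Total gain g = 0.03888.

0.039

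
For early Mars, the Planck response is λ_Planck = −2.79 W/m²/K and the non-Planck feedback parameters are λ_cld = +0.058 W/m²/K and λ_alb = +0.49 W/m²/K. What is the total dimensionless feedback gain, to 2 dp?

0.20

Convert to gains: g_cld = 0.058/2.79 = 0.02079; g_alb = 0.49/2.79 = 0.1756.
Total gain g = 0.19639.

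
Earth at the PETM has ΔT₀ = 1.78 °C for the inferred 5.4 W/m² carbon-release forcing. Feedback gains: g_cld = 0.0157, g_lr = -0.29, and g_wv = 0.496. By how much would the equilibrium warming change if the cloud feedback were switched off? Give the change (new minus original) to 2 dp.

-0.05 °C

Original: g = 0.2217, ΔT = 1.78/(1−0.2217) = 2.2870 °C.
Without cloud: g' = 0.206, ΔT' = 1.78/(1−0.206) = 2.2418 °C.
Change = 2.2418 − 2.2870 = -0.05 °C.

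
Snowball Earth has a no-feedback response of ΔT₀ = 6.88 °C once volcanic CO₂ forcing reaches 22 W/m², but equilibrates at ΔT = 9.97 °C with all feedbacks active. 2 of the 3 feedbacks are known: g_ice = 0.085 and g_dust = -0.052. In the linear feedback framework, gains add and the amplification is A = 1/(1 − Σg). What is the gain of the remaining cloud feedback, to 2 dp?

Amplification A = ΔT/ΔT₀ = 9.97/6.88 = 1.449.
Total gain g = 1 − 1/A = 1 − 1/1.449 = 0.3099.
Known gains sum to 0.085 − 0.052 = 0.033.
g_cld = 0.3099 − 0.033 = 0.28.

0.28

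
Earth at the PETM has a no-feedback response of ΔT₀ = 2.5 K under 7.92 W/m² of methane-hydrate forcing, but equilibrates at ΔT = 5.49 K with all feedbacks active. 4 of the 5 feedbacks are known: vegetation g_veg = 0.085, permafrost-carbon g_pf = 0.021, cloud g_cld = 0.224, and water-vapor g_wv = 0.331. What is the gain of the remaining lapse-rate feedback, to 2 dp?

Amplification A = ΔT/ΔT₀ = 5.49/2.5 = 2.196.
Total gain g = 1 − 1/A = 1 − 1/2.196 = 0.5446.
Known gains sum to 0.085 + 0.021 + 0.224 + 0.331 = 0.661.
g_lr = 0.5446 − 0.661 = -0.12.

-0.12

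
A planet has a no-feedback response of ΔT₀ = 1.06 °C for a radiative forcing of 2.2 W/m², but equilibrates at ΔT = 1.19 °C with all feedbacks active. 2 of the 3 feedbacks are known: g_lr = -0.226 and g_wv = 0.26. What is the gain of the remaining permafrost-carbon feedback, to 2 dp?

0.08

Amplification A = ΔT/ΔT₀ = 1.19/1.06 = 1.123.
Total gain g = 1 − 1/A = 1 − 1/1.123 = 0.1095.
Known gains sum to -0.226 + 0.26 = 0.034.
g_pf = 0.1095 − 0.034 = 0.08.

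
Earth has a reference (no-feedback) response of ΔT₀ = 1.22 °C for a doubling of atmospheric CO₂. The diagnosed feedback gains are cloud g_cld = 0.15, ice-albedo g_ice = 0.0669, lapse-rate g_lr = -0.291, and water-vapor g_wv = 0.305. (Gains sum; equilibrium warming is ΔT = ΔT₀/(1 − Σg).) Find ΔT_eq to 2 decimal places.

Total gain g = 0.15 + 0.0669 − 0.291 + 0.305 = 0.2309.
Amplification A = 1/(1 − 0.2309) = 1.3.
ΔT = 1.22 × 1.3 = 1.59 °C.

1.59 °C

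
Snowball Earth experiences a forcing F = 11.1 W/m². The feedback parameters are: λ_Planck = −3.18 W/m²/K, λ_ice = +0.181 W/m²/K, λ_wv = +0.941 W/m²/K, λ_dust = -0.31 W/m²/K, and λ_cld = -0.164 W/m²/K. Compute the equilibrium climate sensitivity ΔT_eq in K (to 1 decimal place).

Net feedback parameter λ = (−3.18) + (+0.181) + (+0.941) + (-0.31) + (-0.164) = -2.532 W/m²/K.
ΔT = −F/λ = −11.1/(-2.532) = 4.4 K.

4.4 K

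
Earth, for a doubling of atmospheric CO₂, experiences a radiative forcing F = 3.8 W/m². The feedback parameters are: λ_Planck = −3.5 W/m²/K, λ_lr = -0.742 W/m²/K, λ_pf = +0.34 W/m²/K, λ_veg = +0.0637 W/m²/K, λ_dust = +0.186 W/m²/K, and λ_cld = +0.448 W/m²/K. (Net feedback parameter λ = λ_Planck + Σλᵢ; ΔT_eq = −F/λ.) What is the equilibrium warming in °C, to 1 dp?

1.2 °C

Net feedback parameter λ = (−3.5) + (-0.742) + (+0.34) + (+0.0637) + (+0.186) + (+0.448) = -3.2043 W/m²/K.
ΔT = −F/λ = −3.8/(-3.2043) = 1.2 °C.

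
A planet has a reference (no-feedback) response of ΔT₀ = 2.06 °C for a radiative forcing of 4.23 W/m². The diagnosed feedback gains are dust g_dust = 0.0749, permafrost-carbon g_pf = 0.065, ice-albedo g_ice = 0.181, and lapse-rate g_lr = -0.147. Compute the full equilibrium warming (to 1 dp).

2.5 °C

Total gain g = 0.0749 + 0.065 + 0.181 − 0.147 = 0.1739.
Amplification A = 1/(1 − 0.1739) = 1.211.
ΔT = 2.06 × 1.211 = 2.5 °C.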